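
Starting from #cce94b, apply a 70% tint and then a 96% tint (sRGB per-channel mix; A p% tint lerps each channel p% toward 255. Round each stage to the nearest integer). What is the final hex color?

#cce94b is rgb(204, 233, 75).
Per channel, c → c + 0.7(255 − c):
  R: 204 + 0.7×(255−204) = 204 + 35.7 = 239.7 → 240
  G: 233 + 0.7×(255−233) = 233 + 15.4 = 248.4 → 248
  B: 75 + 126 = 201 → 201
After the tint: rgb(240, 248, 201) = #f0f8c9.
Per channel, c → c + 0.96(255 − c):
  R: 240 + 14.4 = 254.4 → 254
  G: 248 + 0.96×(255−248) = 248 + 6.72 = 254.72 → 255
  B: 201 + 51.84 = 252.84 → 253
rgb(254, 255, 253) = #fefffd.

#fefffd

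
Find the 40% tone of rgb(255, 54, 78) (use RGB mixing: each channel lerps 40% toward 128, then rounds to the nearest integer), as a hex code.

#CC5462

Per channel, c → c + 0.4(128 − c):
  R: 255 − 50.8 = 204.2 → 204
  G: 54 + 29.6 = 83.6 → 84
  B: 78 + 0.4×(128−78) = 78 + 20 = 98 → 98
rgb(204, 84, 98) = #CC5462.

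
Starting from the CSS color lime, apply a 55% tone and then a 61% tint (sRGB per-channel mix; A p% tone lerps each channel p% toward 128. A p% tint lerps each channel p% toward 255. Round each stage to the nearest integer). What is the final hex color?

#b7e4b7

CSS lime is rgb(0, 255, 0).
A 55% tone moves each channel 55% toward 128:
  R: 0 + 0.55×(128−0) = 0 + 70.4 = 70.4 → 70
  G: 255 − 69.85 = 185.15 → 185
  B: 0 + 70.4 = 70.4 → 70
After the tone: rgb(70, 185, 70) = #46b946.
A 61% tint moves each channel 61% toward 255:
  R: 70 + 0.61×(255−70) = 70 + 112.85 = 182.85 → 183
  G: 185 + 0.61×(255−185) = 185 + 42.7 = 227.7 → 228
  B: 70 + 112.85 = 182.85 → 183
rgb(183, 228, 183) = #b7e4b7.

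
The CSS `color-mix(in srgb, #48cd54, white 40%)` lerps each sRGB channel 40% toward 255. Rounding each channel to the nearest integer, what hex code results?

#48cd54 is rgb(72, 205, 84).
Lerp each channel 40% toward 255:
  R: 72 + 0.4×(255−72) = 72 + 73.2 = 145.2 → 145
  G: 205 + 20 = 225 → 225
  B: 84 + 68.4 = 152.4 → 152
rgb(145, 225, 152) = #91e198.

#91e198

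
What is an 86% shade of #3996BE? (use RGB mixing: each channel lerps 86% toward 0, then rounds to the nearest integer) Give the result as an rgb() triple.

#3996BE is rgb(57, 150, 190).
Lerp each channel 86% toward 0:
  R: 57 + 0.86×(0−57) = 57 − 49.02 = 7.98 → 8
  G: 150 + 0.86×(0−150) = 150 − 129 = 21 → 21
  B: 190 + 0.86×(0−190) = 190 − 163.4 = 26.6 → 27

rgb(8, 21, 27)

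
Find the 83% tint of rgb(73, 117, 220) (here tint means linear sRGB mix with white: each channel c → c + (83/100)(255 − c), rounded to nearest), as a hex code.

#e0e8f9

Lerp each channel 83% toward 255:
  R: 73 + 151.06 = 224.06 → 224
  G: 117 + 0.83×(255−117) = 117 + 114.54 = 231.54 → 232
  B: 220 + 29.05 = 249.05 → 249
rgb(224, 232, 249) = #e0e8f9.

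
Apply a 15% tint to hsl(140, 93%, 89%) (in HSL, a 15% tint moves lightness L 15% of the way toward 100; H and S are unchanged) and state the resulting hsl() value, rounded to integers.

hsl(140, 93%, 91%)

L moves 15% from 89 toward 100: 89 + 1.65 = 90.65 → 91.
H and S are unchanged.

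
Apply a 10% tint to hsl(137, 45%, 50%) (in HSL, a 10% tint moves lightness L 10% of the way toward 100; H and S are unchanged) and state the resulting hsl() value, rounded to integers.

hsl(137, 45%, 55%)

L moves 10% from 50 toward 100: 50 + 5 = 55 → 55.
H and S are unchanged.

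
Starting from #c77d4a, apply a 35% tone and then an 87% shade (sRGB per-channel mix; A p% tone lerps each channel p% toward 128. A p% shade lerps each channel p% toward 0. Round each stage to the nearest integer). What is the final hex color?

#c77d4a is rgb(199, 125, 74).
Lerp each channel 35% toward 128:
  R: 199 − 24.85 = 174.15 → 174
  G: 125 + 1.05 = 126.05 → 126
  B: 74 + 18.9 = 92.9 → 93
After the tone: rgb(174, 126, 93) = #ae7e5d.
Per channel, c → c + 0.87(0 − c):
  R: 174 + 0.87×(0−174) = 174 − 151.38 = 22.62 → 23
  G: 126 − 109.62 = 16.38 → 16
  B: 93 + 0.87×(0−93) = 93 − 80.91 = 12.09 → 12
rgb(23, 16, 12) = #17100c.

#17100c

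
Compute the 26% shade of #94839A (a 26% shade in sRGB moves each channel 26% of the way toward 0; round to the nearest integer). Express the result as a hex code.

#6E6172

#94839A is rgb(148, 131, 154).
Per channel, c → c + 0.26(0 − c):
  R: 148 − 38.48 = 109.52 → 110
  G: 131 + 0.26×(0−131) = 131 − 34.06 = 96.94 → 97
  B: 154 − 40.04 = 113.96 → 114
rgb(110, 97, 114) = #6E6172.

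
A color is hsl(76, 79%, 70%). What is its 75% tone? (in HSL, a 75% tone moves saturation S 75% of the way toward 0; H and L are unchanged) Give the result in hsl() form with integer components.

S moves 75% from 79 toward 0: 79 − 59.25 = 19.75 → 20.
H and L are unchanged.

hsl(76, 20%, 70%)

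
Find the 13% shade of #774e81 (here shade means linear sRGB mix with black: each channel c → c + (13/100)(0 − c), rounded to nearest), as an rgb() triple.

#774e81 is rgb(119, 78, 129).
A 13% shade moves each channel 13% toward 0:
  R: 119 + 0.13×(0−119) = 119 − 15.47 = 103.53 → 104
  G: 78 + 0.13×(0−78) = 78 − 10.14 = 67.86 → 68
  B: 129 + 0.13×(0−129) = 129 − 16.77 = 112.23 → 112

rgb(104, 68, 112)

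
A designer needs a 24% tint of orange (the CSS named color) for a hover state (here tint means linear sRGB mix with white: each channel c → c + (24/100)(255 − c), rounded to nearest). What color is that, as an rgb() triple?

rgb(255, 187, 61)

CSS orange is rgb(255, 165, 0).
Per channel, c → c + 0.24(255 − c):
  R: 255 + 0 = 255 → 255
  G: 165 + 0.24×(255−165) = 165 + 21.6 = 186.6 → 187
  B: 0 + 61.2 = 61.2 → 61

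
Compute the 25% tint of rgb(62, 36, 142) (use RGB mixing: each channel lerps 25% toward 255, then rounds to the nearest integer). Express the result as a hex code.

Per channel, c → c + 0.25(255 − c):
  R: 62 + 0.25×(255−62) = 62 + 48.25 = 110.25 → 110
  G: 36 + 0.25×(255−36) = 36 + 54.75 = 90.75 → 91
  B: 142 + 0.25×(255−142) = 142 + 28.25 = 170.25 → 170
rgb(110, 91, 170) = #6e5baa.

#6e5baa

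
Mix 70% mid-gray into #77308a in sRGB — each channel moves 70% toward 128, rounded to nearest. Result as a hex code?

#77308a is rgb(119, 48, 138).
A 70% tone moves each channel 70% toward 128:
  R: 119 + 0.7×(128−119) = 119 + 6.3 = 125.3 → 125
  G: 48 + 0.7×(128−48) = 48 + 56 = 104 → 104
  B: 138 − 7 = 131 → 131
rgb(125, 104, 131) = #7d6883.

#7d6883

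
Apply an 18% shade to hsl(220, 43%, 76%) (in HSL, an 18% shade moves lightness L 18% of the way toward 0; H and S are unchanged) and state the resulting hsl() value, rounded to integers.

hsl(220, 43%, 62%)

L moves 18% from 76 toward 0: 76 − 13.68 = 62.32 → 62.
H and S are unchanged.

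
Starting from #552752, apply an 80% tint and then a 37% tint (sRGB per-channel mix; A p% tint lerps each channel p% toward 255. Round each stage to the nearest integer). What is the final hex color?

#552752 is rgb(85, 39, 82).
Per channel, c → c + 0.8(255 − c):
  R: 85 + 136 = 221 → 221
  G: 39 + 0.8×(255−39) = 39 + 172.8 = 211.8 → 212
  B: 82 + 0.8×(255−82) = 82 + 138.4 = 220.4 → 220
After the tint: rgb(221, 212, 220) = #DDD4DC.
Per channel, c → c + 0.37(255 − c):
  R: 221 + 12.58 = 233.58 → 234
  G: 212 + 0.37×(255−212) = 212 + 15.91 = 227.91 → 228
  B: 220 + 0.37×(255−220) = 220 + 12.95 = 232.95 → 233
rgb(234, 228, 233) = #EAE4E9.

#EAE4E9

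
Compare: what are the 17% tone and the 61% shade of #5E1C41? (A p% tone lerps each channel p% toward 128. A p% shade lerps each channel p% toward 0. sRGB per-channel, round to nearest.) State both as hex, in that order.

#642D4C, #250B19

#5E1C41 is rgb(94, 28, 65).
17% tone:
  R: 94 + 5.78 = 99.78 → 100
  G: 28 + 17 = 45 → 45
  B: 65 + 0.17×(128−65) = 65 + 10.71 = 75.71 → 76
  → #642D4C
61% shade:
  R: 94 − 57.34 = 36.66 → 37
  G: 28 + 0.61×(0−28) = 28 − 17.08 = 10.92 → 11
  B: 65 + 0.61×(0−65) = 65 − 39.65 = 25.35 → 25
  → #250B19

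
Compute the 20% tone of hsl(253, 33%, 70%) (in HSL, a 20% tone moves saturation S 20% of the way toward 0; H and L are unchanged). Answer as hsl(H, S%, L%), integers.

hsl(253, 26%, 70%)

S moves 20% from 33 toward 0: 33 − 6.6 = 26.4 → 26.
H and L are unchanged.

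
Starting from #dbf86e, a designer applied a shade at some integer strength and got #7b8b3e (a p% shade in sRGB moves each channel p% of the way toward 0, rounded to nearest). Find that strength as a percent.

44%

#dbf86e is rgb(219, 248, 110); #7b8b3e is rgb(123, 139, 62).
On the G channel (widest range): 139 ≈ 248 + (p/100)(0 − 248), so p ≈ 100×(139 − 248)/(0 − 248) = -10900/-248 = 43.95.
p = 44 reproduces all three channels after rounding.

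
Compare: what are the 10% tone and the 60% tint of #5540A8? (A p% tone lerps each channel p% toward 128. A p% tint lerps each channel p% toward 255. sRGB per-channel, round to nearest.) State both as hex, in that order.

#5540A8 is rgb(85, 64, 168).
10% tone:
  R: 85 + 0.1×(128−85) = 85 + 4.3 = 89.3 → 89
  G: 64 + 0.1×(128−64) = 64 + 6.4 = 70.4 → 70
  B: 168 − 4 = 164 → 164
  → #5946A4
60% tint:
  R: 85 + 102 = 187 → 187
  G: 64 + 0.6×(255−64) = 64 + 114.6 = 178.6 → 179
  B: 168 + 0.6×(255−168) = 168 + 52.2 = 220.2 → 220
  → #BBB3DC

#5946A4, #BBB3DC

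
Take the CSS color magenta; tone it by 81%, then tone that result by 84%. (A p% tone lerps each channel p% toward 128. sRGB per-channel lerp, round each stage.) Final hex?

#847C84

CSS magenta is rgb(255, 0, 255).
Lerp each channel 81% toward 128:
  R: 255 − 102.87 = 152.13 → 152
  G: 0 + 0.81×(128−0) = 0 + 103.68 = 103.68 → 104
  B: 255 − 102.87 = 152.13 → 152
After the tone: rgb(152, 104, 152) = #986898.
An 84% tone moves each channel 84% toward 128:
  R: 152 + 0.84×(128−152) = 152 − 20.16 = 131.84 → 132
  G: 104 + 0.84×(128−104) = 104 + 20.16 = 124.16 → 124
  B: 152 + 0.84×(128−152) = 152 − 20.16 = 131.84 → 132
rgb(132, 124, 132) = #847C84.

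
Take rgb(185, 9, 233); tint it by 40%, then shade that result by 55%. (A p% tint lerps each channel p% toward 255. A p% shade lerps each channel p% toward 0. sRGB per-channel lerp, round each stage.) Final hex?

A 40% tint moves each channel 40% toward 255:
  R: 185 + 0.4×(255−185) = 185 + 28 = 213 → 213
  G: 9 + 0.4×(255−9) = 9 + 98.4 = 107.4 → 107
  B: 233 + 0.4×(255−233) = 233 + 8.8 = 241.8 → 242
After the tint: rgb(213, 107, 242) = #D56BF2.
Per channel, c → c + 0.55(0 − c):
  R: 213 + 0.55×(0−213) = 213 − 117.15 = 95.85 → 96
  G: 107 + 0.55×(0−107) = 107 − 58.85 = 48.15 → 48
  B: 242 + 0.55×(0−242) = 242 − 133.1 = 108.9 → 109
rgb(96, 48, 109) = #60306D.

#60306D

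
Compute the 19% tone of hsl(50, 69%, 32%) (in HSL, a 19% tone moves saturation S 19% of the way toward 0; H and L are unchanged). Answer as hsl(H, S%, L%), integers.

hsl(50, 56%, 32%)

S moves 19% from 69 toward 0: 69 − 13.11 = 55.89 → 56.
H and L are unchanged.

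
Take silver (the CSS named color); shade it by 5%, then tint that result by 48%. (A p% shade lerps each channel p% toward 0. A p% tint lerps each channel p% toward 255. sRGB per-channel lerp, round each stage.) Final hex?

#d9d9d9

CSS silver is rgb(192, 192, 192).
Lerp each channel 5% toward 0:
  R: 192 − 9.6 = 182.4 → 182
  G: 192 − 9.6 = 182.4 → 182
  B: 192 − 9.6 = 182.4 → 182
After the shade: rgb(182, 182, 182) = #b6b6b6.
A 48% tint moves each channel 48% toward 255:
  R: 182 + 0.48×(255−182) = 182 + 35.04 = 217.04 → 217
  G: 182 + 35.04 = 217.04 → 217
  B: 182 + 35.04 = 217.04 → 217
rgb(217, 217, 217) = #d9d9d9.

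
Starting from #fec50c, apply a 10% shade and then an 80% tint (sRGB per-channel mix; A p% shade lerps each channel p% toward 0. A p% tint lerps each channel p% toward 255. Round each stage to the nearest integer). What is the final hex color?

#fec50c is rgb(254, 197, 12).
A 10% shade moves each channel 10% toward 0:
  R: 254 − 25.4 = 228.6 → 229
  G: 197 − 19.7 = 177.3 → 177
  B: 12 + 0.1×(0−12) = 12 − 1.2 = 10.8 → 11
After the shade: rgb(229, 177, 11) = #e5b10b.
Per channel, c → c + 0.8(255 − c):
  R: 229 + 0.8×(255−229) = 229 + 20.8 = 249.8 → 250
  G: 177 + 62.4 = 239.4 → 239
  B: 11 + 0.8×(255−11) = 11 + 195.2 = 206.2 → 206
rgb(250, 239, 206) = #faefce.

#faefce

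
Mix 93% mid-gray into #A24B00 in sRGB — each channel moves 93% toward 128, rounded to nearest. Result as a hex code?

#A24B00 is rgb(162, 75, 0).
A 93% tone moves each channel 93% toward 128:
  R: 162 + 0.93×(128−162) = 162 − 31.62 = 130.38 → 130
  G: 75 + 0.93×(128−75) = 75 + 49.29 = 124.29 → 124
  B: 0 + 0.93×(128−0) = 0 + 119.04 = 119.04 → 119
rgb(130, 124, 119) = #827C77.

#827C77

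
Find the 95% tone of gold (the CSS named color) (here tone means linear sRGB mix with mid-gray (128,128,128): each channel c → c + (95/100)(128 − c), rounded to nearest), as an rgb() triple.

CSS gold is rgb(255, 215, 0).
Per channel, c → c + 0.95(128 − c):
  R: 255 + 0.95×(128−255) = 255 − 120.65 = 134.35 → 134
  G: 215 + 0.95×(128−215) = 215 − 82.65 = 132.35 → 132
  B: 0 + 0.95×(128−0) = 0 + 121.6 = 121.6 → 122

rgb(134, 132, 122)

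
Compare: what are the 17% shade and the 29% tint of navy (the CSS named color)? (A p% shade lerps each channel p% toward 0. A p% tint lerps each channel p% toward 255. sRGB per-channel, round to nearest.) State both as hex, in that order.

#00006A, #4A4AA5

CSS navy is rgb(0, 0, 128).
17% shade:
  R: 0 + 0 = 0 → 0
  G: 0 + 0 = 0 → 0
  B: 128 + 0.17×(0−128) = 128 − 21.76 = 106.24 → 106
  → #00006A
29% tint:
  R: 0 + 0.29×(255−0) = 0 + 73.95 = 73.95 → 74
  G: 0 + 0.29×(255−0) = 0 + 73.95 = 73.95 → 74
  B: 128 + 0.29×(255−128) = 128 + 36.83 = 164.83 → 165
  → #4A4AA5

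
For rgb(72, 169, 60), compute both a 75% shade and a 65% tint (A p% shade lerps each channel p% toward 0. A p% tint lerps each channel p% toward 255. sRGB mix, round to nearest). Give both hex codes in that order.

75% shade:
  R: 72 − 54 = 18 → 18
  G: 169 − 126.75 = 42.25 → 42
  B: 60 − 45 = 15 → 15
  → #122a0f
65% tint:
  R: 72 + 118.95 = 190.95 → 191
  G: 169 + 0.65×(255−169) = 169 + 55.9 = 224.9 → 225
  B: 60 + 126.75 = 186.75 → 187
  → #bfe1bb

#122a0f, #bfe1bb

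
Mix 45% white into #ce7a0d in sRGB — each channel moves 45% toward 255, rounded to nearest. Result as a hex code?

#e4b67a

#ce7a0d is rgb(206, 122, 13).
Lerp each channel 45% toward 255:
  R: 206 + 0.45×(255−206) = 206 + 22.05 = 228.05 → 228
  G: 122 + 59.85 = 181.85 → 182
  B: 13 + 108.9 = 121.9 → 122
rgb(228, 182, 122) = #e4b67a.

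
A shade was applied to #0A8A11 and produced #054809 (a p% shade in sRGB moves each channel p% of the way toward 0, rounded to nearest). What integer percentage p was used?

48%

#0A8A11 is rgb(10, 138, 17); #054809 is rgb(5, 72, 9).
On the G channel (widest range): 72 ≈ 138 + (p/100)(0 − 138), so p ≈ 100×(72 − 138)/(0 − 138) = -6600/-138 = 47.83.
p = 48 reproduces all three channels after rounding.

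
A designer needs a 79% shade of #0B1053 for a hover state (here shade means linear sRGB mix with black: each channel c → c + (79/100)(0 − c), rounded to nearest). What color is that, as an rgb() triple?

rgb(2, 3, 17)

#0B1053 is rgb(11, 16, 83).
A 79% shade moves each channel 79% toward 0:
  R: 11 + 0.79×(0−11) = 11 − 8.69 = 2.31 → 2
  G: 16 − 12.64 = 3.36 → 3
  B: 83 + 0.79×(0−83) = 83 − 65.57 = 17.43 → 17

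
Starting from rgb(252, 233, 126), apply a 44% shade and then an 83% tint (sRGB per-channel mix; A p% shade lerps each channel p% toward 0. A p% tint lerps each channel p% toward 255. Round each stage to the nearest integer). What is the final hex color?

Lerp each channel 44% toward 0:
  R: 252 + 0.44×(0−252) = 252 − 110.88 = 141.12 → 141
  G: 233 + 0.44×(0−233) = 233 − 102.52 = 130.48 → 130
  B: 126 + 0.44×(0−126) = 126 − 55.44 = 70.56 → 71
After the shade: rgb(141, 130, 71) = #8d8247.
Lerp each channel 83% toward 255:
  R: 141 + 94.62 = 235.62 → 236
  G: 130 + 0.83×(255−130) = 130 + 103.75 = 233.75 → 234
  B: 71 + 152.72 = 223.72 → 224
rgb(236, 234, 224) = #eceae0.

#eceae0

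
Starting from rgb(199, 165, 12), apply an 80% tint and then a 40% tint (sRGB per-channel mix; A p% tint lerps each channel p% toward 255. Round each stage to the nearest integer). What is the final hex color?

Per channel, c → c + 0.8(255 − c):
  R: 199 + 0.8×(255−199) = 199 + 44.8 = 243.8 → 244
  G: 165 + 0.8×(255−165) = 165 + 72 = 237 → 237
  B: 12 + 0.8×(255−12) = 12 + 194.4 = 206.4 → 206
After the tint: rgb(244, 237, 206) = #f4edce.
Per channel, c → c + 0.4(255 − c):
  R: 244 + 0.4×(255−244) = 244 + 4.4 = 248.4 → 248
  G: 237 + 0.4×(255−237) = 237 + 7.2 = 244.2 → 244
  B: 206 + 19.6 = 225.6 → 226
rgb(248, 244, 226) = #f8f4e2.

#f8f4e2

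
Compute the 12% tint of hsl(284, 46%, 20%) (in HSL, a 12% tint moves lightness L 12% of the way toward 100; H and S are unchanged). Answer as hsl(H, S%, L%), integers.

hsl(284, 46%, 30%)

L moves 12% from 20 toward 100: 20 + 9.6 = 29.6 → 30.
H and S are unchanged.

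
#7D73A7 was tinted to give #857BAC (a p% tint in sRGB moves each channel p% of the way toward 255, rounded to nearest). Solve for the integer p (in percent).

6%

#7D73A7 is rgb(125, 115, 167); #857BAC is rgb(133, 123, 172).
On the G channel (widest range): 123 ≈ 115 + (p/100)(255 − 115), so p ≈ 100×(123 − 115)/(255 − 115) = 800/140 = 5.71.
p = 6 reproduces all three channels after rounding.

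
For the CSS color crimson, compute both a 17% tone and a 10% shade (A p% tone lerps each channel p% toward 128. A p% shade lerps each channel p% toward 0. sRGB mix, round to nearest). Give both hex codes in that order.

#cc2648, #c61236

CSS crimson is rgb(220, 20, 60).
17% tone:
  R: 220 − 15.64 = 204.36 → 204
  G: 20 + 0.17×(128−20) = 20 + 18.36 = 38.36 → 38
  B: 60 + 11.56 = 71.56 → 72
  → #cc2648
10% shade:
  R: 220 − 22 = 198 → 198
  G: 20 + 0.1×(0−20) = 20 − 2 = 18 → 18
  B: 60 − 6 = 54 → 54
  → #c61236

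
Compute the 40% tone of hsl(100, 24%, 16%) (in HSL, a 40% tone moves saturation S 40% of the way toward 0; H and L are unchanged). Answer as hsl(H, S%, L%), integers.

hsl(100, 14%, 16%)

S moves 40% from 24 toward 0: 24 − 9.6 = 14.4 → 14.
H and L are unchanged.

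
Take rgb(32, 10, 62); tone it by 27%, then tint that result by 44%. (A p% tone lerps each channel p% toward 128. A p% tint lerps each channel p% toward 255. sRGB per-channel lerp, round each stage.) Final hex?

#91889d

Per channel, c → c + 0.27(128 − c):
  R: 32 + 0.27×(128−32) = 32 + 25.92 = 57.92 → 58
  G: 10 + 0.27×(128−10) = 10 + 31.86 = 41.86 → 42
  B: 62 + 17.82 = 79.82 → 80
After the tone: rgb(58, 42, 80) = #3a2a50.
A 44% tint moves each channel 44% toward 255:
  R: 58 + 0.44×(255−58) = 58 + 86.68 = 144.68 → 145
  G: 42 + 0.44×(255−42) = 42 + 93.72 = 135.72 → 136
  B: 80 + 77 = 157 → 157
rgb(145, 136, 157) = #91889d.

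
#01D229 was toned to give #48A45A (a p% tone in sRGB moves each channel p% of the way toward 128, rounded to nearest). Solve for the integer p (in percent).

56%

#01D229 is rgb(1, 210, 41); #48A45A is rgb(72, 164, 90).
On the R channel (widest range): 72 ≈ 1 + (p/100)(128 − 1), so p ≈ 100×(72 − 1)/(128 − 1) = 7100/127 = 55.91.
p = 56 reproduces all three channels after rounding.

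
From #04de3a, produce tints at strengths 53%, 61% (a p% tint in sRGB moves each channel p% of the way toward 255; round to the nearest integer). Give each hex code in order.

#04de3a is rgb(4, 222, 58).
53%: (4 + 133.03 = 137.03→137, 222 + 17.49 = 239.49→239, 58 + 104.41 = 162.41→162) → #89efa2
61%: (4 + 153.11 = 157.11→157, 222 + 20.13 = 242.13→242, 58 + 120.17 = 178.17→178) → #9df2b2

#89efa2, #9df2b2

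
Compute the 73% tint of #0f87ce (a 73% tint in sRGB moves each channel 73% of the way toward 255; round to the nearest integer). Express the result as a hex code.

#bedff2

#0f87ce is rgb(15, 135, 206).
Lerp each channel 73% toward 255:
  R: 15 + 0.73×(255−15) = 15 + 175.2 = 190.2 → 190
  G: 135 + 0.73×(255−135) = 135 + 87.6 = 222.6 → 223
  B: 206 + 35.77 = 241.77 → 242
rgb(190, 223, 242) = #bedff2.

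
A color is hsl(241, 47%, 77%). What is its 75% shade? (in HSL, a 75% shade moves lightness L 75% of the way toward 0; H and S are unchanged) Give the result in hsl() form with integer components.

hsl(241, 47%, 19%)

L moves 75% from 77 toward 0: 77 − 57.75 = 19.25 → 19.
H and S are unchanged.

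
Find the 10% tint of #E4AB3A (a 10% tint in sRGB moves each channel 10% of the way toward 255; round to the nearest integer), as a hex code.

#E7B34E

#E4AB3A is rgb(228, 171, 58).
A 10% tint moves each channel 10% toward 255:
  R: 228 + 0.1×(255−228) = 228 + 2.7 = 230.7 → 231
  G: 171 + 0.1×(255−171) = 171 + 8.4 = 179.4 → 179
  B: 58 + 0.1×(255−58) = 58 + 19.7 = 77.7 → 78
rgb(231, 179, 78) = #E7B34E.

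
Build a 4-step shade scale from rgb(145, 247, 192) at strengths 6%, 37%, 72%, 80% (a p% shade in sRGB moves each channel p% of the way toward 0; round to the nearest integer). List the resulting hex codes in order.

#88E8B4, #5B9C79, #294536, #1D3126

6%: (145 − 8.7 = 136.3→136, 247 − 14.82 = 232.18→232, 192 − 11.52 = 180.48→180) → #88E8B4
37%: (145 − 53.65 = 91.35→91, 247 − 91.39 = 155.61→156, 192 − 71.04 = 120.96→121) → #5B9C79
72%: (145 − 104.4 = 40.6→41, 247 − 177.84 = 69.16→69, 192 − 138.24 = 53.76→54) → #294536
80%: (145 − 116 = 29→29, 247 − 197.6 = 49.4→49, 192 − 153.6 = 38.4→38) → #1D3126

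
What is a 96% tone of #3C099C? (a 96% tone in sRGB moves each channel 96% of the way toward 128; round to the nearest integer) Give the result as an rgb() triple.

rgb(125, 123, 129)

#3C099C is rgb(60, 9, 156).
Lerp each channel 96% toward 128:
  R: 60 + 0.96×(128−60) = 60 + 65.28 = 125.28 → 125
  G: 9 + 0.96×(128−9) = 9 + 114.24 = 123.24 → 123
  B: 156 + 0.96×(128−156) = 156 − 26.88 = 129.12 → 129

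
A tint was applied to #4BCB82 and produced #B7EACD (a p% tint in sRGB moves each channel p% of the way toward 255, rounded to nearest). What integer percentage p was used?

#4BCB82 is rgb(75, 203, 130); #B7EACD is rgb(183, 234, 205).
On the R channel (widest range): 183 ≈ 75 + (p/100)(255 − 75), so p ≈ 100×(183 − 75)/(255 − 75) = 10800/180 = 60.00.
p = 60 reproduces all three channels after rounding.

60%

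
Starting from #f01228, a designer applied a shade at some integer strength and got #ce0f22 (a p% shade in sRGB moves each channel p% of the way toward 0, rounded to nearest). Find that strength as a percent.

#f01228 is rgb(240, 18, 40); #ce0f22 is rgb(206, 15, 34).
On the R channel (widest range): 206 ≈ 240 + (p/100)(0 − 240), so p ≈ 100×(206 − 240)/(0 − 240) = -3400/-240 = 14.17.
p = 14 reproduces all three channels after rounding.

14%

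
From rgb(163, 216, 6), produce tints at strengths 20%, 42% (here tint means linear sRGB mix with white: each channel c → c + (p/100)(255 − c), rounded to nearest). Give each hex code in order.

#b5e038, #cae86f

20%: (163 + 18.4 = 181.4→181, 216 + 7.8 = 223.8→224, 6 + 49.8 = 55.8→56) → #b5e038
42%: (163 + 38.64 = 201.64→202, 216 + 16.38 = 232.38→232, 6 + 104.58 = 110.58→111) → #cae86f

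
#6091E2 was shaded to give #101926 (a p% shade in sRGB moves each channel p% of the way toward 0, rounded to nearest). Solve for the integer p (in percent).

#6091E2 is rgb(96, 145, 226); #101926 is rgb(16, 25, 38).
On the B channel (widest range): 38 ≈ 226 + (p/100)(0 − 226), so p ≈ 100×(38 − 226)/(0 − 226) = -18800/-226 = 83.19.
p = 83 reproduces all three channels after rounding.

83%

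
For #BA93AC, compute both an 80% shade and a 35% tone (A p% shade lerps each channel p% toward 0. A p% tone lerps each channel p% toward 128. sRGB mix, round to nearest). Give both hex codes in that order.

#BA93AC is rgb(186, 147, 172).
80% shade:
  R: 186 − 148.8 = 37.2 → 37
  G: 147 + 0.8×(0−147) = 147 − 117.6 = 29.4 → 29
  B: 172 + 0.8×(0−172) = 172 − 137.6 = 34.4 → 34
  → #251D22
35% tone:
  R: 186 − 20.3 = 165.7 → 166
  G: 147 + 0.35×(128−147) = 147 − 6.65 = 140.35 → 140
  B: 172 + 0.35×(128−172) = 172 − 15.4 = 156.6 → 157
  → #A68C9D

#251D22, #A68C9D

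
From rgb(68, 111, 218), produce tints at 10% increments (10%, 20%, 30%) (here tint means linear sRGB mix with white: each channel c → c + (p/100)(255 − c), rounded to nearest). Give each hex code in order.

#577DDE, #698CE1, #7C9AE5

10%: (68 + 18.7 = 86.7→87, 111 + 14.4 = 125.4→125, 218 + 3.7 = 221.7→222) → #577DDE
20%: (68 + 37.4 = 105.4→105, 111 + 28.8 = 139.8→140, 218 + 7.4 = 225.4→225) → #698CE1
30%: (68 + 56.1 = 124.1→124, 111 + 43.2 = 154.2→154, 218 + 11.1 = 229.1→229) → #7C9AE5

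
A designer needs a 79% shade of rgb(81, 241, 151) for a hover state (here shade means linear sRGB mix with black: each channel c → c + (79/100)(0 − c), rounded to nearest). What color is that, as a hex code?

#113320

A 79% shade moves each channel 79% toward 0:
  R: 81 − 63.99 = 17.01 → 17
  G: 241 + 0.79×(0−241) = 241 − 190.39 = 50.61 → 51
  B: 151 − 119.29 = 31.71 → 32
rgb(17, 51, 32) = #113320.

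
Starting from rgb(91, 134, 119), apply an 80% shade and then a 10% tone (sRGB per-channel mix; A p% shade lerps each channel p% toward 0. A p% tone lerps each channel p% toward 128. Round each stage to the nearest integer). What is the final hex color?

#1D2522

An 80% shade moves each channel 80% toward 0:
  R: 91 − 72.8 = 18.2 → 18
  G: 134 − 107.2 = 26.8 → 27
  B: 119 − 95.2 = 23.8 → 24
After the shade: rgb(18, 27, 24) = #121B18.
Lerp each channel 10% toward 128:
  R: 18 + 0.1×(128−18) = 18 + 11 = 29 → 29
  G: 27 + 0.1×(128−27) = 27 + 10.1 = 37.1 → 37
  B: 24 + 0.1×(128−24) = 24 + 10.4 = 34.4 → 34
rgb(29, 37, 34) = #1D2522.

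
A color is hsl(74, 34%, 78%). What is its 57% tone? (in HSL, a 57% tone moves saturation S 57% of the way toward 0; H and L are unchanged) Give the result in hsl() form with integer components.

hsl(74, 15%, 78%)

S moves 57% from 34 toward 0: 34 − 19.38 = 14.62 → 15.
H and L are unchanged.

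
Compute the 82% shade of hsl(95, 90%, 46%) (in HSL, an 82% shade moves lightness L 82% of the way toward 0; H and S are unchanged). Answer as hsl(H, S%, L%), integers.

L moves 82% from 46 toward 0: 46 − 37.72 = 8.28 → 8.
H and S are unchanged.

hsl(95, 90%, 8%)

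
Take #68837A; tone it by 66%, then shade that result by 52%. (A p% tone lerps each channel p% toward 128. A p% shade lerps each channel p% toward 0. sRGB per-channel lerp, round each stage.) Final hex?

#68837A is rgb(104, 131, 122).
Per channel, c → c + 0.66(128 − c):
  R: 104 + 0.66×(128−104) = 104 + 15.84 = 119.84 → 120
  G: 131 + 0.66×(128−131) = 131 − 1.98 = 129.02 → 129
  B: 122 + 0.66×(128−122) = 122 + 3.96 = 125.96 → 126
After the tone: rgb(120, 129, 126) = #78817E.
Lerp each channel 52% toward 0:
  R: 120 + 0.52×(0−120) = 120 − 62.4 = 57.6 → 58
  G: 129 + 0.52×(0−129) = 129 − 67.08 = 61.92 → 62
  B: 126 + 0.52×(0−126) = 126 − 65.52 = 60.48 → 60
rgb(58, 62, 60) = #3A3E3C.

#3A3E3C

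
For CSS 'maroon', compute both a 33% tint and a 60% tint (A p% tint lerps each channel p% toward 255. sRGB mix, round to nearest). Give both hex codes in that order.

#aa5454, #cc9999

CSS maroon is rgb(128, 0, 0).
33% tint:
  R: 128 + 0.33×(255−128) = 128 + 41.91 = 169.91 → 170
  G: 0 + 0.33×(255−0) = 0 + 84.15 = 84.15 → 84
  B: 0 + 0.33×(255−0) = 0 + 84.15 = 84.15 → 84
  → #aa5454
60% tint:
  R: 128 + 76.2 = 204.2 → 204
  G: 0 + 153 = 153 → 153
  B: 0 + 0.6×(255−0) = 0 + 153 = 153 → 153
  → #cc9999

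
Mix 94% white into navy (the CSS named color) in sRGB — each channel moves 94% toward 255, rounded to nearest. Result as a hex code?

#f0f0f7

CSS navy is rgb(0, 0, 128).
Lerp each channel 94% toward 255:
  R: 0 + 0.94×(255−0) = 0 + 239.7 = 239.7 → 240
  G: 0 + 0.94×(255−0) = 0 + 239.7 = 239.7 → 240
  B: 128 + 119.38 = 247.38 → 247
rgb(240, 240, 247) = #f0f0f7.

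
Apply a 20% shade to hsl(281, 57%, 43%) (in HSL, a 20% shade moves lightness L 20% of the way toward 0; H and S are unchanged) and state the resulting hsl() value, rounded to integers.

hsl(281, 57%, 34%)

L moves 20% from 43 toward 0: 43 − 8.6 = 34.4 → 34.
H and S are unchanged.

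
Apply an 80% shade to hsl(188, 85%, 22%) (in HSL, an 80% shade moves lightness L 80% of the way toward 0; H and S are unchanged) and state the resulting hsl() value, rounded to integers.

L moves 80% from 22 toward 0: 22 − 17.6 = 4.4 → 4.
H and S are unchanged.

hsl(188, 85%, 4%)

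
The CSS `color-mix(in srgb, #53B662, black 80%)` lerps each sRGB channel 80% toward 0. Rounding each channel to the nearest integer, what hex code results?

#112414

#53B662 is rgb(83, 182, 98).
An 80% shade moves each channel 80% toward 0:
  R: 83 − 66.4 = 16.6 → 17
  G: 182 + 0.8×(0−182) = 182 − 145.6 = 36.4 → 36
  B: 98 + 0.8×(0−98) = 98 − 78.4 = 19.6 → 20
rgb(17, 36, 20) = #112414.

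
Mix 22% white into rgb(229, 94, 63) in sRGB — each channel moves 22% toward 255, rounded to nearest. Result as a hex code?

#EB8169

Per channel, c → c + 0.22(255 − c):
  R: 229 + 5.72 = 234.72 → 235
  G: 94 + 0.22×(255−94) = 94 + 35.42 = 129.42 → 129
  B: 63 + 0.22×(255−63) = 63 + 42.24 = 105.24 → 105
rgb(235, 129, 105) = #EB8169.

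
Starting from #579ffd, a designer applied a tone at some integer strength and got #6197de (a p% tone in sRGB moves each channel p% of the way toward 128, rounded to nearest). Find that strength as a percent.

#579ffd is rgb(87, 159, 253); #6197de is rgb(97, 151, 222).
On the B channel (widest range): 222 ≈ 253 + (p/100)(128 − 253), so p ≈ 100×(222 − 253)/(128 − 253) = -3100/-125 = 24.80.
p = 25 reproduces all three channels after rounding.

25%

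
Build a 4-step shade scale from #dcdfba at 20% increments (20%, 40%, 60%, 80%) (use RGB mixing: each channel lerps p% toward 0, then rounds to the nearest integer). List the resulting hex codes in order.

#b0b295, #848670, #58594a, #2c2d25

#dcdfba is rgb(220, 223, 186).
20%: (220 − 44 = 176→176, 223 − 44.6 = 178.4→178, 186 − 37.2 = 148.8→149) → #b0b295
40%: (220 − 88 = 132→132, 223 − 89.2 = 133.8→134, 186 − 74.4 = 111.6→112) → #848670
60%: (220 − 132 = 88→88, 223 − 133.8 = 89.2→89, 186 − 111.6 = 74.4→74) → #58594a
80%: (220 − 176 = 44→44, 223 − 178.4 = 44.6→45, 186 − 148.8 = 37.2→37) → #2c2d25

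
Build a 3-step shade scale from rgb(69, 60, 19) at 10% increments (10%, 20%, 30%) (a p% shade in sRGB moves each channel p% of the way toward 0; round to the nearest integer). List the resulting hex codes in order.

10%: (69 − 6.9 = 62.1→62, 60 − 6 = 54→54, 19 − 1.9 = 17.1→17) → #3E3611
20%: (69 − 13.8 = 55.2→55, 60 − 12 = 48→48, 19 − 3.8 = 15.2→15) → #37300F
30%: (69 − 20.7 = 48.3→48, 60 − 18 = 42→42, 19 − 5.7 = 13.3→13) → #302A0D

#3E3611, #37300F, #302A0D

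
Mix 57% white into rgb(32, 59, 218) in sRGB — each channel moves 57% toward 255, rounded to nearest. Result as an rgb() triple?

Lerp each channel 57% toward 255:
  R: 32 + 127.11 = 159.11 → 159
  G: 59 + 0.57×(255−59) = 59 + 111.72 = 170.72 → 171
  B: 218 + 0.57×(255−218) = 218 + 21.09 = 239.09 → 239

rgb(159, 171, 239)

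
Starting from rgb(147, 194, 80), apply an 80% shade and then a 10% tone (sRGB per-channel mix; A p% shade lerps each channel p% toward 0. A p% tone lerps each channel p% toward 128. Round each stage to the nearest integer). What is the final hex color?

An 80% shade moves each channel 80% toward 0:
  R: 147 − 117.6 = 29.4 → 29
  G: 194 + 0.8×(0−194) = 194 − 155.2 = 38.8 → 39
  B: 80 + 0.8×(0−80) = 80 − 64 = 16 → 16
After the shade: rgb(29, 39, 16) = #1D2710.
Per channel, c → c + 0.1(128 − c):
  R: 29 + 9.9 = 38.9 → 39
  G: 39 + 0.1×(128−39) = 39 + 8.9 = 47.9 → 48
  B: 16 + 0.1×(128−16) = 16 + 11.2 = 27.2 → 27
rgb(39, 48, 27) = #27301B.

#27301B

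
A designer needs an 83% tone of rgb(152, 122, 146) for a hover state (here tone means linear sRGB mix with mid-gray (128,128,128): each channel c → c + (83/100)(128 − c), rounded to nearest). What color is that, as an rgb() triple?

Lerp each channel 83% toward 128:
  R: 152 + 0.83×(128−152) = 152 − 19.92 = 132.08 → 132
  G: 122 + 0.83×(128−122) = 122 + 4.98 = 126.98 → 127
  B: 146 − 14.94 = 131.06 → 131

rgb(132, 127, 131)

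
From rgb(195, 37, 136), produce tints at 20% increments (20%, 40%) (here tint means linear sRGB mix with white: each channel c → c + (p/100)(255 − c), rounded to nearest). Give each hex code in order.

20%: (195 + 12 = 207→207, 37 + 43.6 = 80.6→81, 136 + 23.8 = 159.8→160) → #CF51A0
40%: (195 + 24 = 219→219, 37 + 87.2 = 124.2→124, 136 + 47.6 = 183.6→184) → #DB7CB8

#CF51A0, #DB7CB8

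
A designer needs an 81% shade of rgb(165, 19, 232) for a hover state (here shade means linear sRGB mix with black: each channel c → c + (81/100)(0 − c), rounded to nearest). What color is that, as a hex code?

Per channel, c → c + 0.81(0 − c):
  R: 165 − 133.65 = 31.35 → 31
  G: 19 + 0.81×(0−19) = 19 − 15.39 = 3.61 → 4
  B: 232 + 0.81×(0−232) = 232 − 187.92 = 44.08 → 44
rgb(31, 4, 44) = #1f042c.

#1f042c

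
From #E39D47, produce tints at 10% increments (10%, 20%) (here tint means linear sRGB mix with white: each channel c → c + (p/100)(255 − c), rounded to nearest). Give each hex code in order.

#E6A759, #E9B16C

#E39D47 is rgb(227, 157, 71).
10%: (227 + 2.8 = 229.8→230, 157 + 9.8 = 166.8→167, 71 + 18.4 = 89.4→89) → #E6A759
20%: (227 + 5.6 = 232.6→233, 157 + 19.6 = 176.6→177, 71 + 36.8 = 107.8→108) → #E9B16C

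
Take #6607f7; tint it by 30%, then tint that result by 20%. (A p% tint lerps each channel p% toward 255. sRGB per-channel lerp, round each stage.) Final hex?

#6607f7 is rgb(102, 7, 247).
A 30% tint moves each channel 30% toward 255:
  R: 102 + 45.9 = 147.9 → 148
  G: 7 + 0.3×(255−7) = 7 + 74.4 = 81.4 → 81
  B: 247 + 0.3×(255−247) = 247 + 2.4 = 249.4 → 249
After the tint: rgb(148, 81, 249) = #9451f9.
Per channel, c → c + 0.2(255 − c):
  R: 148 + 0.2×(255−148) = 148 + 21.4 = 169.4 → 169
  G: 81 + 34.8 = 115.8 → 116
  B: 249 + 0.2×(255−249) = 249 + 1.2 = 250.2 → 250
rgb(169, 116, 250) = #a974fa.

#a974fa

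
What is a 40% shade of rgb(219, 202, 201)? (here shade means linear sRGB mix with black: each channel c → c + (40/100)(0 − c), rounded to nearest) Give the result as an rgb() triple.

rgb(131, 121, 121)

A 40% shade moves each channel 40% toward 0:
  R: 219 + 0.4×(0−219) = 219 − 87.6 = 131.4 → 131
  G: 202 − 80.8 = 121.2 → 121
  B: 201 − 80.4 = 120.6 → 121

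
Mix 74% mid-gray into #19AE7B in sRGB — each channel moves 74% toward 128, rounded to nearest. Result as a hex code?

#19AE7B is rgb(25, 174, 123).
Per channel, c → c + 0.74(128 − c):
  R: 25 + 0.74×(128−25) = 25 + 76.22 = 101.22 → 101
  G: 174 + 0.74×(128−174) = 174 − 34.04 = 139.96 → 140
  B: 123 + 0.74×(128−123) = 123 + 3.7 = 126.7 → 127
rgb(101, 140, 127) = #658C7F.

#658C7F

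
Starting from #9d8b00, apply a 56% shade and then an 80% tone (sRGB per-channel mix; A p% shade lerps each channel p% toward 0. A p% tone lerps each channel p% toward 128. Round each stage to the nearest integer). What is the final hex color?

#9d8b00 is rgb(157, 139, 0).
A 56% shade moves each channel 56% toward 0:
  R: 157 − 87.92 = 69.08 → 69
  G: 139 + 0.56×(0−139) = 139 − 77.84 = 61.16 → 61
  B: 0 + 0.56×(0−0) = 0 + 0 = 0 → 0
After the shade: rgb(69, 61, 0) = #453d00.
An 80% tone moves each channel 80% toward 128:
  R: 69 + 0.8×(128−69) = 69 + 47.2 = 116.2 → 116
  G: 61 + 0.8×(128−61) = 61 + 53.6 = 114.6 → 115
  B: 0 + 0.8×(128−0) = 0 + 102.4 = 102.4 → 102
rgb(116, 115, 102) = #747366.

#747366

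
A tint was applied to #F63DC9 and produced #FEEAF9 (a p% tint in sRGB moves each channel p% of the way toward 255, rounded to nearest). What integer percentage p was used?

89%

#F63DC9 is rgb(246, 61, 201); #FEEAF9 is rgb(254, 234, 249).
On the G channel (widest range): 234 ≈ 61 + (p/100)(255 − 61), so p ≈ 100×(234 − 61)/(255 − 61) = 17300/194 = 89.18.
p = 89 reproduces all three channels after rounding.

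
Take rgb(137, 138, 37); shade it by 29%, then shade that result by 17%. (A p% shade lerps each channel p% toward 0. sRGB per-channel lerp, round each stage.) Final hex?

Per channel, c → c + 0.29(0 − c):
  R: 137 + 0.29×(0−137) = 137 − 39.73 = 97.27 → 97
  G: 138 − 40.02 = 97.98 → 98
  B: 37 + 0.29×(0−37) = 37 − 10.73 = 26.27 → 26
After the shade: rgb(97, 98, 26) = #61621a.
Lerp each channel 17% toward 0:
  R: 97 + 0.17×(0−97) = 97 − 16.49 = 80.51 → 81
  G: 98 + 0.17×(0−98) = 98 − 16.66 = 81.34 → 81
  B: 26 − 4.42 = 21.58 → 22
rgb(81, 81, 22) = #515116.

#515116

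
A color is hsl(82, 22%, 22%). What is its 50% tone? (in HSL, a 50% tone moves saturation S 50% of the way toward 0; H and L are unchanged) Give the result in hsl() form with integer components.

hsl(82, 11%, 22%)

S moves 50% from 22 toward 0: 22 − 11 = 11 → 11.
H and L are unchanged.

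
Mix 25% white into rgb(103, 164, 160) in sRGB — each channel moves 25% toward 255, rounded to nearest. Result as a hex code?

Per channel, c → c + 0.25(255 − c):
  R: 103 + 38 = 141 → 141
  G: 164 + 0.25×(255−164) = 164 + 22.75 = 186.75 → 187
  B: 160 + 23.75 = 183.75 → 184
rgb(141, 187, 184) = #8DBBB8.

#8DBBB8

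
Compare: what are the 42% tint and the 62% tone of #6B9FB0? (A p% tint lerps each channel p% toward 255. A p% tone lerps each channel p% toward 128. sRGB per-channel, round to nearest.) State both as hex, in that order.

#6B9FB0 is rgb(107, 159, 176).
42% tint:
  R: 107 + 0.42×(255−107) = 107 + 62.16 = 169.16 → 169
  G: 159 + 0.42×(255−159) = 159 + 40.32 = 199.32 → 199
  B: 176 + 0.42×(255−176) = 176 + 33.18 = 209.18 → 209
  → #A9C7D1
62% tone:
  R: 107 + 13.02 = 120.02 → 120
  G: 159 + 0.62×(128−159) = 159 − 19.22 = 139.78 → 140
  B: 176 − 29.76 = 146.24 → 146
  → #788C92

#A9C7D1, #788C92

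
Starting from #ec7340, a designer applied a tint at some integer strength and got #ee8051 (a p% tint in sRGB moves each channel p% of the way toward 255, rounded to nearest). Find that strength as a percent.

#ec7340 is rgb(236, 115, 64); #ee8051 is rgb(238, 128, 81).
On the B channel (widest range): 81 ≈ 64 + (p/100)(255 − 64), so p ≈ 100×(81 − 64)/(255 − 64) = 1700/191 = 8.90.
p = 9 reproduces all three channels after rounding.

9%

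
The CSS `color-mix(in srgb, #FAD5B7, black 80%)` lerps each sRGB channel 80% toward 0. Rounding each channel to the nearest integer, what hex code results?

#322B25

#FAD5B7 is rgb(250, 213, 183).
Lerp each channel 80% toward 0:
  R: 250 − 200 = 50 → 50
  G: 213 − 170.4 = 42.6 → 43
  B: 183 + 0.8×(0−183) = 183 − 146.4 = 36.6 → 37
rgb(50, 43, 37) = #322B25.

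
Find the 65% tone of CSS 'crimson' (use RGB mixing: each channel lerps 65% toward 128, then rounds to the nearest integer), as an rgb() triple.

CSS crimson is rgb(220, 20, 60).
Lerp each channel 65% toward 128:
  R: 220 + 0.65×(128−220) = 220 − 59.8 = 160.2 → 160
  G: 20 + 0.65×(128−20) = 20 + 70.2 = 90.2 → 90
  B: 60 + 0.65×(128−60) = 60 + 44.2 = 104.2 → 104

rgb(160, 90, 104)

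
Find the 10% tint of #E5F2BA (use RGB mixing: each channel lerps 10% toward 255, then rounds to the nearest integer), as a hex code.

#E5F2BA is rgb(229, 242, 186).
A 10% tint moves each channel 10% toward 255:
  R: 229 + 0.1×(255−229) = 229 + 2.6 = 231.6 → 232
  G: 242 + 0.1×(255−242) = 242 + 1.3 = 243.3 → 243
  B: 186 + 6.9 = 192.9 → 193
rgb(232, 243, 193) = #E8F3C1.

#E8F3C1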